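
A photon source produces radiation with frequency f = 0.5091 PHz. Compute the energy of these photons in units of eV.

2.11 eV

First convert: f = 0.5091 PHz = 5.091e14 Hz.
Apply E = hf: E = 3.373e-19 J.
Converting to eV: E = 2.105 eV ≈ 2.11 eV.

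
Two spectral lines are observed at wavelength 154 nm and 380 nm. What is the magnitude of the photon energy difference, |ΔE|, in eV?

Using E = hc/λ: E₁ = 1.290 × 10^-18 J, E₂ = 5.227 × 10^-19 J.
|ΔE| = |1.290 × 10^-18 − 5.227 × 10^-19| = 7.67 × 10^-19 J = 4.79 eV.

4.79 eV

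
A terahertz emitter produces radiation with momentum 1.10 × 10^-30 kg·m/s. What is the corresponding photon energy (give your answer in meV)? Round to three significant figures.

For a photon E = pc, so E = 3.298 × 10^-22 J.
Converting to meV: E = 2.058 meV ≈ 2.06 meV.

2.06 meV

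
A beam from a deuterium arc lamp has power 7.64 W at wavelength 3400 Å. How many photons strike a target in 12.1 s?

1.58 × 10^20 photons

Total energy: E_total = P·t = 7.64 × 12.1 = 92.44 J.
Per-photon energy: E = 5.842 × 10^-19 J.
N = E_total / E_photon = 1.58 × 10^20.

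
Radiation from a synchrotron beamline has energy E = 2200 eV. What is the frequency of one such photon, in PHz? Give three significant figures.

Convert to SI: E = 2200 eV = 3.5248 × 10^-16 J.
Apply f = E/h: f = 5.320 × 10^17 Hz.
Converting to PHz: f = 532.0 PHz ≈ 532 PHz.

532 PHz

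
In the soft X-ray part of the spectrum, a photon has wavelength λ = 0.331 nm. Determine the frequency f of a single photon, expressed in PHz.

Use c = 2.99792458 × 10^8 m/s.
Convert to SI: λ = 0.331 nm = 3.31 × 10^-10 m.
Apply f = c/λ: f = 9.057 × 10^17 Hz.
Converting to PHz: f = 905.7 PHz ≈ 906 PHz.

906 PHz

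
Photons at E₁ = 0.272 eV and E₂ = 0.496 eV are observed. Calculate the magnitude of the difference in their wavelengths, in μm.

2.06 μm

Using λ = hc/E: λ₁ = 4.558e-6 m, λ₂ = 2.500e-6 m.
|Δλ| = |4.558e-6 − 2.500e-6| = 2.06e-6 m = 2.06 μm.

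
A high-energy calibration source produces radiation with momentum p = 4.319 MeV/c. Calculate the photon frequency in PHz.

(h = 6.62607015 × 10^-34 J·s, c = 2.99792458 × 10^8 m/s, 1 eV = 1.602176634 × 10^-19 J.)
First convert: p = 4.319 MeV/c = 2.3082 × 10^-21 kg·m/s.
The photon relation is f = pc/h, giving f = 1.044 × 10^21 Hz.
Converting to PHz: f = 1.044 × 10^6 PHz ≈ 1.04 × 10^6 PHz.

1.04 × 10^6 PHz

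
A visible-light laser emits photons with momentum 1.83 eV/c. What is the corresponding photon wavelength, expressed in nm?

Take h = 6.62607015e-34 J·s, c = 2.99792458e8 m/s, 1 eV = 1.602176634e-19 J.
First convert: p = 1.83 eV/c = 9.7800e-28 kg·m/s.
Apply λ = h/p: λ = 6.775e-7 m.
Converting to nm: λ = 677.5 nm ≈ 678 nm.

678 nm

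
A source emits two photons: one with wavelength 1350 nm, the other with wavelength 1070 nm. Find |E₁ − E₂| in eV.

Using E = hc/λ: E₁ = 1.471e-19 J, E₂ = 1.856e-19 J.
|ΔE| = |1.471e-19 − 1.856e-19| = 3.85e-20 J = 0.240 eV.

0.240 eV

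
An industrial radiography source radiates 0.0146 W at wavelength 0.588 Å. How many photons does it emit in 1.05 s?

4.54e12 photons

Total energy: E_total = P·t = 0.0146 × 1.05 = 0.01533 J.
Per-photon energy: E = 3.378e-15 J.
N = E_total / E_photon = 4.54e12.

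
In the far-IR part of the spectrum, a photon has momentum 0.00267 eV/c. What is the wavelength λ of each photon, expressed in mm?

First convert: p = 0.00267 eV/c = 1.4269e-30 kg·m/s.
Apply λ = h/p: λ = 4.644e-4 m.
Converting to mm: λ = 0.4644 mm ≈ 0.464 mm.

0.464 mm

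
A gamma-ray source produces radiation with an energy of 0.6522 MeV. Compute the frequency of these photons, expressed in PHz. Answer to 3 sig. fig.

First convert: E = 0.6522 MeV = 1.0449 × 10^-13 J.
For a photon f = E/h, so f = 1.577 × 10^20 Hz.
Converting to PHz: f = 157700 PHz ≈ 1.58 × 10^5 PHz.

1.58 × 10^5 PHz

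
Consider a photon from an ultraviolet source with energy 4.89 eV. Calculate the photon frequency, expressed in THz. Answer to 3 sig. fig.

1180 THz

(h = 6.62607015e-34 J·s, 1 eV = 1.602176634e-19 J.)
In SI units: E = 4.89 eV = 7.8346e-19 J.
Apply f = E/h: f = 1.182e15 Hz.
Converting to THz: f = 1182 THz ≈ 1180 THz.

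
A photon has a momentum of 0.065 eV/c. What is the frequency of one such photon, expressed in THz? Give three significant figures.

15.7 THz

In SI units: p = 0.065 eV/c = 3.4738e-29 kg·m/s.
For a photon f = pc/h, so f = 1.572e13 Hz.
Converting to THz: f = 15.72 THz ≈ 15.7 THz.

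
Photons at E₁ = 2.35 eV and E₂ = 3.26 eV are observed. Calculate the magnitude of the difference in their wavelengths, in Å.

1470 Å

Using λ = hc/E: λ₁ = 5.276·10^-7 m, λ₂ = 3.803·10^-7 m.
|Δλ| = |5.276·10^-7 − 3.803·10^-7| = 1.47·10^-7 m = 1470 Å.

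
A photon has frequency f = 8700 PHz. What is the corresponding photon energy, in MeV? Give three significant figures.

Use h = 6.62607015 × 10^-34 J·s, 1 eV = 1.602176634 × 10^-19 J.
First convert: f = 8700 PHz = 8.7 × 10^18 Hz.
Since E = hf for a photon, E = 5.765 × 10^-15 J.
Converting to MeV: E = 0.03598 MeV ≈ 0.0360 MeV.

0.0360 MeV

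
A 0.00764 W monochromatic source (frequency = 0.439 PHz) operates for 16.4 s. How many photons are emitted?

Total energy: E_total = P·t = 0.00764 × 16.4 = 0.1253 J.
Per-photon energy: E = 2.909 × 10^-19 J.
N = E_total / E_photon = 4.31 × 10^17.

4.31 × 10^17 photons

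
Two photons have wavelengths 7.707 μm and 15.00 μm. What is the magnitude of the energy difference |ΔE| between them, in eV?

0.0782 eV

Using E = hc/λ: E₁ = 2.5775e-20 J, E₂ = 1.3243e-20 J.
|ΔE| = |2.5775e-20 − 1.3243e-20| = 1.25e-20 J = 0.0782 eV.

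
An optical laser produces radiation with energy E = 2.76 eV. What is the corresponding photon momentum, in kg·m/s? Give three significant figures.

1.48e-27 kg·m/s

(c = 2.99792458e8 m/s, 1 eV = 1.602176634e-19 J.)
First convert: E = 2.76 eV = 4.4220e-19 J.
Since p = E/c for a photon, p = 1.475e-27 kg·m/s.
So p ≈ 1.48e-27 kg·m/s.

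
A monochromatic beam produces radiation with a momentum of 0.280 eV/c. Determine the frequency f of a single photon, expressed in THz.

First convert: p = 0.280 eV/c = 1.4964 × 10^-28 kg·m/s.
Apply f = pc/h: f = 6.770 × 10^13 Hz.
Converting to THz: f = 67.70 THz ≈ 67.7 THz.

67.7 THz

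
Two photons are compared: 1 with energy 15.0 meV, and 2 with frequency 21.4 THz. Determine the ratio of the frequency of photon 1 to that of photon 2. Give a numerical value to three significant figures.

0.169

f_1 = 3.627e12 Hz (from energy = 15.0 meV, via f = E/h).
f_2 = 2.140e13 Hz (from frequency = 21.4 THz, via f given directly).
Ratio = 3.627e12 / 2.140e13 = 0.169.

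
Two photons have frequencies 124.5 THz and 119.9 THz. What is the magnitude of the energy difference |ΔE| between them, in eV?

0.0190 eV

Using E = hf: E₁ = 8.2495e-20 J, E₂ = 7.9447e-20 J.
|ΔE| = |8.2495e-20 − 7.9447e-20| = 3.05e-21 J = 0.0190 eV.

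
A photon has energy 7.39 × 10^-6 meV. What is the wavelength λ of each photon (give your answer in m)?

(h = 6.62607015 × 10^-34 J·s, c = 2.99792458 × 10^8 m/s, 1 eV = 1.602176634 × 10^-19 J.)
In SI units: E = 7.39 × 10^-6 meV = 1.1840 × 10^-27 J.
Apply λ = hc/E: λ = 167.8 m.
So λ ≈ 168 m.

168 m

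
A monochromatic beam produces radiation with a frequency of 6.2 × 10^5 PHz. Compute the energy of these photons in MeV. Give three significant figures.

2.56 MeV

(h = 6.62607015 × 10^-34 J·s, 1 eV = 1.602176634 × 10^-19 J.)
In SI units: f = 6.2 × 10^5 PHz = 6.2 × 10^20 Hz.
For a photon E = hf, so E = 4.108 × 10^-13 J.
Converting to MeV: E = 2.564 MeV ≈ 2.56 MeV.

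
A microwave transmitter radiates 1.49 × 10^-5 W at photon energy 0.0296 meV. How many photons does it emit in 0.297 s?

Total energy: E_total = P·t = 1.49 × 10^-5 × 0.297 = 4.425 × 10^-6 J.
Per-photon energy: E = 4.742 × 10^-24 J.
N = E_total / E_photon = 9.33 × 10^17.

9.33 × 10^17 photons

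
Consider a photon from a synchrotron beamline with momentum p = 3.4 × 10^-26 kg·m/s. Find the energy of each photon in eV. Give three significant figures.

Use c = 2.99792458 × 10^8 m/s, 1 eV = 1.602176634 × 10^-19 J.
For a photon E = pc, so E = 1.019 × 10^-17 J.
Converting to eV: E = 63.62 eV ≈ 63.6 eV.

63.6 eV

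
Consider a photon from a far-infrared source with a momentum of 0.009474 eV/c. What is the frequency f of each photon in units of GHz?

Take h = 6.62607015 × 10^-34 J·s, c = 2.99792458 × 10^8 m/s, 1 eV = 1.602176634 × 10^-19 J.
Convert to SI: p = 0.009474 eV/c = 5.0632 × 10^-30 kg·m/s.
The photon relation is f = pc/h, giving f = 2.291 × 10^12 Hz.
Converting to GHz: f = 2291 GHz ≈ 2290 GHz.

2290 GHz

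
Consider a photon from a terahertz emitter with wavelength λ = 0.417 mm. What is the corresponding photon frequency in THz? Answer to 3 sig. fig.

Take c = 2.99792458e8 m/s.
First convert: λ = 0.417 mm = 4.17e-4 m.
Since f = c/λ for a photon, f = 7.189e11 Hz.
Converting to THz: f = 0.7189 THz ≈ 0.719 THz.

0.719 THz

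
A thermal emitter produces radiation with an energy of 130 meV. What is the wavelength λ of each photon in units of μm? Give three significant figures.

Take h = 6.62607015·10^-34 J·s, c = 2.99792458·10^8 m/s, 1 eV = 1.602176634·10^-19 J.
In SI units: E = 130 meV = 2.0828·10^-20 J.
For a photon λ = hc/E, so λ = 9.537·10^-6 m.
Converting to μm: λ = 9.537 μm ≈ 9.54 μm.

9.54 μm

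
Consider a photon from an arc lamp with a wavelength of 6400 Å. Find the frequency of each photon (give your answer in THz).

468 THz

Use c = 2.99792458e8 m/s.
In SI units: λ = 6400 Å = 6.40e-7 m.
Since f = c/λ for a photon, f = 4.684e14 Hz.
Converting to THz: f = 468.4 THz ≈ 468 THz.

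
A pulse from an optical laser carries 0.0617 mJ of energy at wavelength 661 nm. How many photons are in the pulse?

Per-photon energy: E = 3.005·10^-19 J (from wavelength = 661 nm).
N = E_total / E_photon = 6.17·10^-5 J / 3.005·10^-19 J = 2.05·10^14.

2.05·10^14 photons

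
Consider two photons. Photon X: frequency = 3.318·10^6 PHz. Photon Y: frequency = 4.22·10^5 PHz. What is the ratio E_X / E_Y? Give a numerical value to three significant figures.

E_X = 2.199·10^-12 J (from frequency = 3.318·10^6 PHz, via E = hf).
E_Y = 2.796·10^-13 J (from frequency = 4.22·10^5 PHz, via E = hf).
Ratio = 2.199·10^-12 / 2.796·10^-13 = 7.86.

7.86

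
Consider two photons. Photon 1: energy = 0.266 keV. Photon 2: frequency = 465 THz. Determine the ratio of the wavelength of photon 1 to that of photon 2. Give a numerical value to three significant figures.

7.23 × 10^-3

λ_1 = 4.661 × 10^-9 m (from energy = 0.266 keV, via λ = hc/E).
λ_2 = 6.447 × 10^-7 m (from frequency = 465 THz, via λ = c/f).
Ratio = 4.661 × 10^-9 / 6.447 × 10^-7 = 7.23 × 10^-3.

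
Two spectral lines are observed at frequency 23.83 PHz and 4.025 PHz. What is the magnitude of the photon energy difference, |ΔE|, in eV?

Using E = hf: E₁ = 1.5790·10^-17 J, E₂ = 2.6670·10^-18 J.
|ΔE| = |1.5790·10^-17 − 2.6670·10^-18| = 1.31·10^-17 J = 81.9 eV.

81.9 eV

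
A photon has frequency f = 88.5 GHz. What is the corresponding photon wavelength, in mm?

In SI units: f = 88.5 GHz = 8.85e10 Hz.
Apply λ = c/f: λ = 0.003387 m.
Converting to mm: λ = 3.387 mm ≈ 3.39 mm.

3.39 mm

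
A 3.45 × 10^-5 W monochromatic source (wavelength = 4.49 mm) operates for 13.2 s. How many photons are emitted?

1.03 × 10^19 photons

Total energy: E_total = P·t = 3.45 × 10^-5 × 13.2 = 4.554 × 10^-4 J.
Per-photon energy: E = 4.424 × 10^-23 J.
N = E_total / E_photon = 1.03 × 10^19.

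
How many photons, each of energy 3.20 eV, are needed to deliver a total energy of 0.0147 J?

2.87e16 photons

Per-photon energy: E = 5.127e-19 J (from energy = 3.20 eV).
N = E_total / E_photon = 0.0147 J / 5.127e-19 J = 2.87e16.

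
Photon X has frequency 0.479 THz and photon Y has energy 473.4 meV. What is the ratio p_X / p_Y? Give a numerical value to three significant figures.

4.18 × 10^-3

p_X = 1.059 × 10^-30 kg·m/s (from frequency = 0.479 THz, via p = hf/c).
p_Y = 2.530 × 10^-28 kg·m/s (from energy = 473.4 meV, via p = E/c).
Ratio = 1.059 × 10^-30 / 2.530 × 10^-28 = 4.18 × 10^-3.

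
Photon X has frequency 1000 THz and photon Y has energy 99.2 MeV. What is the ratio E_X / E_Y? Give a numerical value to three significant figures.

E_X = 6.626e-19 J (from frequency = 1000 THz, via E = hf).
E_Y = 1.589e-11 J (from energy = 99.2 MeV, via E given directly).
Ratio = 6.626e-19 / 1.589e-11 = 4.17e-8.

4.17e-8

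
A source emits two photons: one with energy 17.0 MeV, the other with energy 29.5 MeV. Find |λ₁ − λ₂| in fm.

Using λ = hc/E: λ₁ = 7.293e-14 m, λ₂ = 4.203e-14 m.
|Δλ| = |7.293e-14 − 4.203e-14| = 3.09e-14 m = 30.9 fm.

30.9 fm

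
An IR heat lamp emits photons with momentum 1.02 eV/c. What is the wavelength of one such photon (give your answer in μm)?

1.22 μm

Use h = 6.62607015e-34 J·s, c = 2.99792458e8 m/s, 1 eV = 1.602176634e-19 J.
Convert to SI: p = 1.02 eV/c = 5.4512e-28 kg·m/s.
Since λ = h/p for a photon, λ = 1.216e-6 m.
Converting to μm: λ = 1.216 μm ≈ 1.22 μm.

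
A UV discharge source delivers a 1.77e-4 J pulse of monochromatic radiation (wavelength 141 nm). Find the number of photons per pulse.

1.26e14 photons

Per-photon energy: E = 1.409e-18 J (from wavelength = 141 nm).
N = E_total / E_photon = 1.77e-4 J / 1.409e-18 J = 1.26e14.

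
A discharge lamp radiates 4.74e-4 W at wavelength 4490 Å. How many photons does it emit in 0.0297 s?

Total energy: E_total = P·t = 4.74e-4 × 0.0297 = 1.408e-5 J.
Per-photon energy: E = 4.424e-19 J.
N = E_total / E_photon = 3.18e13.

3.18e13 photons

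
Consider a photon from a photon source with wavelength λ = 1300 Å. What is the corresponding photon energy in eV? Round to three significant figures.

9.54 eV

Use h = 6.62607015e-34 J·s, c = 2.99792458e8 m/s, 1 eV = 1.602176634e-19 J.
First convert: λ = 1300 Å = 1.3e-7 m.
Since E = hc/λ for a photon, E = 1.528e-18 J.
Converting to eV: E = 9.537 eV ≈ 9.54 eV.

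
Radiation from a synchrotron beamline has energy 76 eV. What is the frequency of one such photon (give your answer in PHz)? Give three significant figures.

18.4 PHz

Convert to SI: E = 76 eV = 1.2177e-17 J.
Apply f = E/h: f = 1.838e16 Hz.
Converting to PHz: f = 18.38 PHz ≈ 18.4 PHz.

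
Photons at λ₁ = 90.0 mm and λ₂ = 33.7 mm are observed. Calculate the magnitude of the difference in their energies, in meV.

0.0230 meV

Using E = hc/λ: E₁ = 2.207e-24 J, E₂ = 5.894e-24 J.
|ΔE| = |2.207e-24 − 5.894e-24| = 3.69e-24 J = 0.0230 meV.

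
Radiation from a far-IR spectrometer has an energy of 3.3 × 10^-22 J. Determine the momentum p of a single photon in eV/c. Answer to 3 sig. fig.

2.06 × 10^-3 eV/c

(c = 2.99792458 × 10^8 m/s, 1 eV = 1.602176634 × 10^-19 J.)
Since p = E/c for a photon, p = 1.101 × 10^-30 kg·m/s.
Converting to eV/c: p = 0.002060 eV/c ≈ 2.06 × 10^-3 eV/c.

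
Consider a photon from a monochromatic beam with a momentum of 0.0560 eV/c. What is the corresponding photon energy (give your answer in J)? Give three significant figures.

First convert: p = 0.0560 eV/c = 2.9928e-29 kg·m/s.
For a photon E = pc, so E = 8.972e-21 J.
So E ≈ 8.97e-21 J.

8.97e-21 J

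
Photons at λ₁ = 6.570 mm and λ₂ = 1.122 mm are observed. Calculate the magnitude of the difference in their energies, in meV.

0.916 meV

Using E = hc/λ: E₁ = 3.0235e-23 J, E₂ = 1.7705e-22 J.
|ΔE| = |3.0235e-23 − 1.7705e-22| = 1.47e-22 J = 0.916 meV.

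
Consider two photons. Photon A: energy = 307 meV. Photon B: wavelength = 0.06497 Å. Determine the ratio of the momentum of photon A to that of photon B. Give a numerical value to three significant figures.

p_A = 1.641e-28 kg·m/s (from energy = 307 meV, via p = E/c).
p_B = 1.020e-22 kg·m/s (from wavelength = 0.06497 Å, via p = h/λ).
Ratio = 1.641e-28 / 1.020e-22 = 1.61e-6.

1.61e-6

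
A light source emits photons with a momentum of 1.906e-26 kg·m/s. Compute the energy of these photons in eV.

Use c = 2.99792458e8 m/s, 1 eV = 1.602176634e-19 J.
The photon relation is E = pc, giving E = 5.714e-18 J.
Converting to eV: E = 35.66 eV ≈ 35.7 eV.

35.7 eV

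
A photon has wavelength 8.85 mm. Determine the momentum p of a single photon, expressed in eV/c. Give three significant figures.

Take h = 6.62607015e-34 J·s, c = 2.99792458e8 m/s, 1 eV = 1.602176634e-19 J.
In SI units: λ = 8.85 mm = 0.00885 m.
For a photon p = h/λ, so p = 7.487e-32 kg·m/s.
Converting to eV/c: p = 1.401e-4 eV/c ≈ 1.40e-4 eV/c.

1.40e-4 eV/c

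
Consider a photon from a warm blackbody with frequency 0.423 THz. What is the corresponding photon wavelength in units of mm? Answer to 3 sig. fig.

0.709 mm

Convert to SI: f = 0.423 THz = 4.23e11 Hz.
Apply λ = c/f: λ = 7.087e-4 m.
Converting to mm: λ = 0.7087 mm ≈ 0.709 mm.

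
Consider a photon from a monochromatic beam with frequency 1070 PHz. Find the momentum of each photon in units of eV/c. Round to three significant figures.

Use h = 6.62607015·10^-34 J·s, c = 2.99792458·10^8 m/s, 1 eV = 1.602176634·10^-19 J.
In SI units: f = 1070 PHz = 1.07·10^18 Hz.
Apply p = hf/c: p = 2.365·10^-24 kg·m/s.
Converting to eV/c: p = 4425 eV/c ≈ 4430 eV/c.

4430 eV/c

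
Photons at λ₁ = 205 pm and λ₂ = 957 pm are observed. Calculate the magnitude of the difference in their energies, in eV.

Using E = hc/λ: E₁ = 9.690 × 10^-16 J, E₂ = 2.076 × 10^-16 J.
|ΔE| = |9.690 × 10^-16 − 2.076 × 10^-16| = 7.61 × 10^-16 J = 4750 eV.

4750 eV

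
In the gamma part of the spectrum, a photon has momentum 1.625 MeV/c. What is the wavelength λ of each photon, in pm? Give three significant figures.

First convert: p = 1.625 MeV/c = 8.6845·10^-22 kg·m/s.
Since λ = h/p for a photon, λ = 7.630·10^-13 m.
Converting to pm: λ = 0.7630 pm ≈ 0.763 pm.

0.763 pm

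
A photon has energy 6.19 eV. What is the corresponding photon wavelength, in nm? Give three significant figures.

200 nm

Take h = 6.62607015e-34 J·s, c = 2.99792458e8 m/s, 1 eV = 1.602176634e-19 J.
First convert: E = 6.19 eV = 9.9175e-19 J.
Apply λ = hc/E: λ = 2.003e-7 m.
Converting to nm: λ = 200.3 nm ≈ 200 nm.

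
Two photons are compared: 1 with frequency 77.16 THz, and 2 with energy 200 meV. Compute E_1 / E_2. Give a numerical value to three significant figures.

1.60

E_1 = 5.113e-20 J (from frequency = 77.16 THz, via E = hf).
E_2 = 3.204e-20 J (from energy = 200 meV, via E given directly).
Ratio = 5.113e-20 / 3.204e-20 = 1.60.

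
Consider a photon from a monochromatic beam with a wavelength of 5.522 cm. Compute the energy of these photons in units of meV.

0.0225 meV

(h = 6.62607015 × 10^-34 J·s, c = 2.99792458 × 10^8 m/s, 1 eV = 1.602176634 × 10^-19 J.)
In SI units: λ = 5.522 cm = 0.05522 m.
For a photon E = hc/λ, so E = 3.597 × 10^-24 J.
Converting to meV: E = 0.02245 meV ≈ 0.0225 meV.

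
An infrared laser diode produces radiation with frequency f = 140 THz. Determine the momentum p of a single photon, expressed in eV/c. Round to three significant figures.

0.579 eV/c

In SI units: f = 140 THz = 1.40e14 Hz.
For a photon p = hf/c, so p = 3.094e-28 kg·m/s.
Converting to eV/c: p = 0.5790 eV/c ≈ 0.579 eV/c.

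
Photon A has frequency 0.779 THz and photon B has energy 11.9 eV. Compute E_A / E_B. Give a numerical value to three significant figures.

2.71·10^-4

E_A = 5.162·10^-22 J (from frequency = 0.779 THz, via E = hf).
E_B = 1.907·10^-18 J (from energy = 11.9 eV, via E given directly).
Ratio = 5.162·10^-22 / 1.907·10^-18 = 2.71·10^-4.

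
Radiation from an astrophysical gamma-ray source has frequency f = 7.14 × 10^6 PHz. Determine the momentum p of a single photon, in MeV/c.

29.5 MeV/c

(h = 6.62607015 × 10^-34 J·s, c = 2.99792458 × 10^8 m/s, 1 eV = 1.602176634 × 10^-19 J.)
In SI units: f = 7.14 × 10^6 PHz = 7.14 × 10^21 Hz.
Since p = hf/c for a photon, p = 1.578 × 10^-20 kg·m/s.
Converting to MeV/c: p = 29.53 MeV/c ≈ 29.5 MeV/c.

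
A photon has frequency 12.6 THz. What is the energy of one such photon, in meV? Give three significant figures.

52.1 meV

Convert to SI: f = 12.6 THz = 1.26e13 Hz.
The photon relation is E = hf, giving E = 8.349e-21 J.
Converting to meV: E = 52.11 meV ≈ 52.1 meV.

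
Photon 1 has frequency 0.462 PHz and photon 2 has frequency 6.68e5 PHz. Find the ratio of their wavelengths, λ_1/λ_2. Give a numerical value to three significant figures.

λ_1 = 6.489e-7 m (from frequency = 0.462 PHz, via λ = c/f).
λ_2 = 4.488e-13 m (from frequency = 6.68e5 PHz, via λ = c/f).
Ratio = 6.489e-7 / 4.488e-13 = 1.45e6.

1.45e6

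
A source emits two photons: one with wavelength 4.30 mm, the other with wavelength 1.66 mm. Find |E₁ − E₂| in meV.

0.459 meV

Using E = hc/λ: E₁ = 4.620e-23 J, E₂ = 1.197e-22 J.
|ΔE| = |4.620e-23 − 1.197e-22| = 7.35e-23 J = 0.459 meV.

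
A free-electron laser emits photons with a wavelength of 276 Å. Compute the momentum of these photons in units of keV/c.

Use h = 6.62607015·10^-34 J·s, c = 2.99792458·10^8 m/s, 1 eV = 1.602176634·10^-19 J.
Convert to SI: λ = 276 Å = 2.76·10^-8 m.
Since p = h/λ for a photon, p = 2.401·10^-26 kg·m/s.
Converting to keV/c: p = 0.04492 keV/c ≈ 0.0449 keV/c.

0.0449 keV/c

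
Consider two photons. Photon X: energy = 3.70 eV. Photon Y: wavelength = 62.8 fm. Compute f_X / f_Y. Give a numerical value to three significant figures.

1.87 × 10^-7

f_X = 8.947 × 10^14 Hz (from energy = 3.70 eV, via f = E/h).
f_Y = 4.774 × 10^21 Hz (from wavelength = 62.8 fm, via f = c/λ).
Ratio = 8.947 × 10^14 / 4.774 × 10^21 = 1.87 × 10^-7.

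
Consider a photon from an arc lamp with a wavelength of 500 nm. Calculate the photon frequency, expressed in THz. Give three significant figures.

600 THz

Convert to SI: λ = 500 nm = 5.0 × 10^-7 m.
For a photon f = c/λ, so f = 5.996 × 10^14 Hz.
Converting to THz: f = 599.6 THz ≈ 600 THz.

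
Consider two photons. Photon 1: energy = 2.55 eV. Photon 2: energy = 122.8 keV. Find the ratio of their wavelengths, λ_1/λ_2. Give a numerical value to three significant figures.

λ_1 = 4.862e-7 m (from energy = 2.55 eV, via λ = hc/E).
λ_2 = 1.010e-11 m (from energy = 122.8 keV, via λ = hc/E).
Ratio = 4.862e-7 / 1.010e-11 = 4.82e4.

4.82e4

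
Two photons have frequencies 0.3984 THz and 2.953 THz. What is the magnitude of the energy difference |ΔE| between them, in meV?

Using E = hf: E₁ = 2.6398e-22 J, E₂ = 1.9567e-21 J.
|ΔE| = |2.6398e-22 − 1.9567e-21| = 1.69e-21 J = 10.6 meV.

10.6 meV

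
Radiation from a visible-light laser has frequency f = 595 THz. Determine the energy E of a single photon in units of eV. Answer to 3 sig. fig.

2.46 eV

In SI units: f = 595 THz = 5.95 × 10^14 Hz.
For a photon E = hf, so E = 3.943 × 10^-19 J.
Converting to eV: E = 2.461 eV ≈ 2.46 eV.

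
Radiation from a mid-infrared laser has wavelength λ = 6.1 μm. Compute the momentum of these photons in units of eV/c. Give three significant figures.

(h = 6.62607015 × 10^-34 J·s, c = 2.99792458 × 10^8 m/s, 1 eV = 1.602176634 × 10^-19 J.)
Convert to SI: λ = 6.1 μm = 6.1 × 10^-6 m.
Apply p = h/λ: p = 1.086 × 10^-28 kg·m/s.
Converting to eV/c: p = 0.2033 eV/c ≈ 0.203 eV/c.

0.203 eV/c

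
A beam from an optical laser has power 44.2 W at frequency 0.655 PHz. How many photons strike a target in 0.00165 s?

Total energy: E_total = P·t = 44.2 × 0.00165 = 0.07293 J.
Per-photon energy: E = 4.340e-19 J.
N = E_total / E_photon = 1.68e17.

1.68e17 photons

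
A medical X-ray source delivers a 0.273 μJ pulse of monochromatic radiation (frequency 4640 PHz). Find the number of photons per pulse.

Per-photon energy: E = 3.074e-15 J (from frequency = 4640 PHz).
N = E_total / E_photon = 2.73e-7 J / 3.074e-15 J = 8.88e7.

8.88e7 photons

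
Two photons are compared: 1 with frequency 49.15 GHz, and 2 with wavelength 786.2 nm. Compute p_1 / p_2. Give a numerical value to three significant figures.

1.29 × 10^-4

p_1 = 1.086 × 10^-31 kg·m/s (from frequency = 49.15 GHz, via p = hf/c).
p_2 = 8.428 × 10^-28 kg·m/s (from wavelength = 786.2 nm, via p = h/λ).
Ratio = 1.086 × 10^-31 / 8.428 × 10^-28 = 1.29 × 10^-4.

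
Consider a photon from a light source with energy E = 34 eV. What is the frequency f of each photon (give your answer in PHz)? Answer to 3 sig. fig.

Convert to SI: E = 34 eV = 5.4474 × 10^-18 J.
Since f = E/h for a photon, f = 8.221 × 10^15 Hz.
Converting to PHz: f = 8.221 PHz ≈ 8.22 PHz.

8.22 PHz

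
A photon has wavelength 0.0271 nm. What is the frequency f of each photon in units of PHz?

1.11 × 10^4 PHz

(c = 2.99792458 × 10^8 m/s.)
Convert to SI: λ = 0.0271 nm = 2.71 × 10^-11 m.
Since f = c/λ for a photon, f = 1.106 × 10^19 Hz.
Converting to PHz: f = 11060 PHz ≈ 1.11 × 10^4 PHz.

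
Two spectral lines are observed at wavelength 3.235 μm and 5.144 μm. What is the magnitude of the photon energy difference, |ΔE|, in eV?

Using E = hc/λ: E₁ = 6.1405 × 10^-20 J, E₂ = 3.8617 × 10^-20 J.
|ΔE| = |6.1405 × 10^-20 − 3.8617 × 10^-20| = 2.28 × 10^-20 J = 0.142 eV.

0.142 eV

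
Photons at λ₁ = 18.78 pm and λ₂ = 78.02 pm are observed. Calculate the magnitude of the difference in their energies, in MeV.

0.0501 MeV

Using E = hc/λ: E₁ = 1.0577 × 10^-14 J, E₂ = 2.5461 × 10^-15 J.
|ΔE| = |1.0577 × 10^-14 − 2.5461 × 10^-15| = 8.03 × 10^-15 J = 0.0501 MeV.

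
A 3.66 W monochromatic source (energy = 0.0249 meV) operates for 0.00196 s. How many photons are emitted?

Total energy: E_total = P·t = 3.66 × 0.00196 = 0.007174 J.
Per-photon energy: E = 3.989e-24 J.
N = E_total / E_photon = 1.80e21.

1.80e21 photons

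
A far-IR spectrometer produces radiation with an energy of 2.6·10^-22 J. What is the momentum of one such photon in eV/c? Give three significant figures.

Use c = 2.99792458·10^8 m/s, 1 eV = 1.602176634·10^-19 J.
The photon relation is p = E/c, giving p = 8.673·10^-31 kg·m/s.
Converting to eV/c: p = 0.001623 eV/c ≈ 1.62·10^-3 eV/c.

1.62·10^-3 eV/c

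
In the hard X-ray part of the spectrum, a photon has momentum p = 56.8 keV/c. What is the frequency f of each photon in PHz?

First convert: p = 56.8 keV/c = 3.0356e-23 kg·m/s.
Apply f = pc/h: f = 1.373e19 Hz.
Converting to PHz: f = 13730 PHz ≈ 1.37e4 PHz.

1.37e4 PHz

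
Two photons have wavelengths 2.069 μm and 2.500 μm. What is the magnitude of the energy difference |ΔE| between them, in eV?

0.103 eV

Using E = hc/λ: E₁ = 9.6010 × 10^-20 J, E₂ = 7.9458 × 10^-20 J.
|ΔE| = |9.6010 × 10^-20 − 7.9458 × 10^-20| = 1.66 × 10^-20 J = 0.103 eV.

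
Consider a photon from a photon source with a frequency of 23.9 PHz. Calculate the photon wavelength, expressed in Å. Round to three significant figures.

Take c = 2.99792458·10^8 m/s.
In SI units: f = 23.9 PHz = 2.39·10^16 Hz.
Since λ = c/f for a photon, λ = 1.254·10^-8 m.
Converting to Å: λ = 125.4 Å ≈ 125 Å.

125 Å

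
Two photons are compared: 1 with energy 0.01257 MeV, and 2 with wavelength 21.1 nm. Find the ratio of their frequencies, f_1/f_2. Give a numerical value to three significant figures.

214

f_1 = 3.039e18 Hz (from energy = 0.01257 MeV, via f = E/h).
f_2 = 1.421e16 Hz (from wavelength = 21.1 nm, via f = c/λ).
Ratio = 3.039e18 / 1.421e16 = 214.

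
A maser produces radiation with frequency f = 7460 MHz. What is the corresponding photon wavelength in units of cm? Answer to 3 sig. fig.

4.02 cm

(c = 2.99792458·10^8 m/s.)
In SI units: f = 7460 MHz = 7.46·10^9 Hz.
Since λ = c/f for a photon, λ = 0.04019 m.
Converting to cm: λ = 4.019 cm ≈ 4.02 cm.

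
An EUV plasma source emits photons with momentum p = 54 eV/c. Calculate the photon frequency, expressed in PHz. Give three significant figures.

Use h = 6.62607015e-34 J·s, c = 2.99792458e8 m/s, 1 eV = 1.602176634e-19 J.
Convert to SI: p = 54 eV/c = 2.8859e-26 kg·m/s.
The photon relation is f = pc/h, giving f = 1.306e16 Hz.
Converting to PHz: f = 13.06 PHz ≈ 13.1 PHz.

13.1 PHz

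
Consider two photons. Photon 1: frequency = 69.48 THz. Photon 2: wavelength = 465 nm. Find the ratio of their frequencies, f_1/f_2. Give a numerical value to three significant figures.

f_1 = 6.948 × 10^13 Hz (from frequency = 69.48 THz, via f given directly).
f_2 = 6.447 × 10^14 Hz (from wavelength = 465 nm, via f = c/λ).
Ratio = 6.948 × 10^13 / 6.447 × 10^14 = 0.108.

0.108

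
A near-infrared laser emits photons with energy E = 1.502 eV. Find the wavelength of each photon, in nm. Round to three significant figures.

(h = 6.62607015·10^-34 J·s, c = 2.99792458·10^8 m/s, 1 eV = 1.602176634·10^-19 J.)
In SI units: E = 1.502 eV = 2.4065·10^-19 J.
Apply λ = hc/E: λ = 8.255·10^-7 m.
Converting to nm: λ = 825.5 nm ≈ 825 nm.

825 nm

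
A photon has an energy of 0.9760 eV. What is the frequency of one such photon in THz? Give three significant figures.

236 THz

Use h = 6.62607015e-34 J·s, 1 eV = 1.602176634e-19 J.
In SI units: E = 0.9760 eV = 1.5637e-19 J.
Apply f = E/h: f = 2.360e14 Hz.
Converting to THz: f = 236.0 THz ≈ 236 THz.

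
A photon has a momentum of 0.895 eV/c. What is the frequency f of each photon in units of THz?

In SI units: p = 0.895 eV/c = 4.7831e-28 kg·m/s.
For a photon f = pc/h, so f = 2.164e14 Hz.
Converting to THz: f = 216.4 THz ≈ 216 THz.

216 THz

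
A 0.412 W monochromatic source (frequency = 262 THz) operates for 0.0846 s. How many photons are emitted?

2.01e17 photons

Total energy: E_total = P·t = 0.412 × 0.0846 = 0.03486 J.
Per-photon energy: E = 1.736e-19 J.
N = E_total / E_photon = 2.01e17.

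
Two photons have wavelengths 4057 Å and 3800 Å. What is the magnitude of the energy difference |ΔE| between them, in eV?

Using E = hc/λ: E₁ = 4.8963 × 10^-19 J, E₂ = 5.2275 × 10^-19 J.
|ΔE| = |4.8963 × 10^-19 − 5.2275 × 10^-19| = 3.31 × 10^-20 J = 0.207 eV.

0.207 eV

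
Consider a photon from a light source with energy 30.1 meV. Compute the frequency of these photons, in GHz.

Use h = 6.62607015e-34 J·s, 1 eV = 1.602176634e-19 J.
First convert: E = 30.1 meV = 4.8226e-21 J.
For a photon f = E/h, so f = 7.278e12 Hz.
Converting to GHz: f = 7278 GHz ≈ 7280 GHz.

7280 GHz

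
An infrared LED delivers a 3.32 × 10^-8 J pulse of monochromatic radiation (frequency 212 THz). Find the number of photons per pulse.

2.36 × 10^11 photons

Per-photon energy: E = 1.405 × 10^-19 J (from frequency = 212 THz).
N = E_total / E_photon = 3.32 × 10^-8 J / 1.405 × 10^-19 J = 2.36 × 10^11.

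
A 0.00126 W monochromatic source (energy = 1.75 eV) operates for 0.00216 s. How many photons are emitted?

Total energy: E_total = P·t = 0.00126 × 0.00216 = 2.722 × 10^-6 J.
Per-photon energy: E = 2.804 × 10^-19 J.
N = E_total / E_photon = 9.71 × 10^12.

9.71 × 10^12 photons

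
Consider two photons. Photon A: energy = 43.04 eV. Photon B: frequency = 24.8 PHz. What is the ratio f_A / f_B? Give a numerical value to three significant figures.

f_A = 1.041e16 Hz (from energy = 43.04 eV, via f = E/h).
f_B = 2.480e16 Hz (from frequency = 24.8 PHz, via f given directly).
Ratio = 1.041e16 / 2.480e16 = 0.420.

0.420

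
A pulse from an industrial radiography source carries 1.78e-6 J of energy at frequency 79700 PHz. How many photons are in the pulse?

3.37e7 photons

Per-photon energy: E = 5.281e-14 J (from frequency = 79700 PHz).
N = E_total / E_photon = 1.78e-6 J / 5.281e-14 J = 3.37e7.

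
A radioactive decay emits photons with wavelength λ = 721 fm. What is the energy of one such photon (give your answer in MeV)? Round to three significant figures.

1.72 MeV

Take h = 6.62607015 × 10^-34 J·s, c = 2.99792458 × 10^8 m/s, 1 eV = 1.602176634 × 10^-19 J.
In SI units: λ = 721 fm = 7.21 × 10^-13 m.
Apply E = hc/λ: E = 2.755 × 10^-13 J.
Converting to MeV: E = 1.720 MeV ≈ 1.72 MeV.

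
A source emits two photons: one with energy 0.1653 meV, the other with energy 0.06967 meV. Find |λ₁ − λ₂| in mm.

10.3 mm

Using λ = hc/E: λ₁ = 0.0075006 m, λ₂ = 0.017796 m.
|Δλ| = |0.0075006 − 0.017796| = 0.0103 m = 10.3 mm.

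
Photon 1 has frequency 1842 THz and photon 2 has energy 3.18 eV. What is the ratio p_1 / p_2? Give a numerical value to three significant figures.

p_1 = 4.071e-27 kg·m/s (from frequency = 1842 THz, via p = hf/c).
p_2 = 1.699e-27 kg·m/s (from energy = 3.18 eV, via p = E/c).
Ratio = 4.071e-27 / 1.699e-27 = 2.40.

2.40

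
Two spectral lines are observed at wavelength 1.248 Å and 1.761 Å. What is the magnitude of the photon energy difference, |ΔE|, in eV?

2890 eV

Using E = hc/λ: E₁ = 1.5917e-15 J, E₂ = 1.1280e-15 J.
|ΔE| = |1.5917e-15 − 1.1280e-15| = 4.64e-16 J = 2890 eV.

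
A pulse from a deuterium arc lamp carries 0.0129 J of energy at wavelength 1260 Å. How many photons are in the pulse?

Per-photon energy: E = 1.577 × 10^-18 J (from wavelength = 1260 Å).
N = E_total / E_photon = 0.0129 J / 1.577 × 10^-18 J = 8.18 × 10^15.

8.18 × 10^15 photons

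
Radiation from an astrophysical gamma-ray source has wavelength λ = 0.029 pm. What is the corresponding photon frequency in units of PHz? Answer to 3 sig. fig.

1.03 × 10^7 PHz

Use c = 2.99792458 × 10^8 m/s.
In SI units: λ = 0.029 pm = 2.9 × 10^-14 m.
For a photon f = c/λ, so f = 1.034 × 10^22 Hz.
Converting to PHz: f = 1.034 × 10^7 PHz ≈ 1.03 × 10^7 PHz.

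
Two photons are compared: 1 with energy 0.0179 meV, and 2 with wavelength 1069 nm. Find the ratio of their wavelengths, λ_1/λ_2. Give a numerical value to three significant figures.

λ_1 = 0.06926 m (from energy = 0.0179 meV, via λ = hc/E).
λ_2 = 1.069 × 10^-6 m (from wavelength = 1069 nm, via λ given directly).
Ratio = 0.06926 / 1.069 × 10^-6 = 6.48 × 10^4.

6.48 × 10^4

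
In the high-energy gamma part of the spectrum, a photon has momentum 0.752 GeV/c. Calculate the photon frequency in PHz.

1.82 × 10^8 PHz

Take h = 6.62607015 × 10^-34 J·s, c = 2.99792458 × 10^8 m/s, 1 eV = 1.602176634 × 10^-19 J.
First convert: p = 0.752 GeV/c = 4.0189 × 10^-19 kg·m/s.
For a photon f = pc/h, so f = 1.818 × 10^23 Hz.
Converting to PHz: f = 1.818 × 10^8 PHz ≈ 1.82 × 10^8 PHz.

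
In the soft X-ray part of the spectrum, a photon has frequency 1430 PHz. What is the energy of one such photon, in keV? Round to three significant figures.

5.91 keV

In SI units: f = 1430 PHz = 1.43 × 10^18 Hz.
Apply E = hf: E = 9.475 × 10^-16 J.
Converting to keV: E = 5.914 keV ≈ 5.91 keV.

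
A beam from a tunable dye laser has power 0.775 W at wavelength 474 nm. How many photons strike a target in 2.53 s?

Total energy: E_total = P·t = 0.775 × 2.53 = 1.961 J.
Per-photon energy: E = 4.191e-19 J.
N = E_total / E_photon = 4.68e18.

4.68e18 photons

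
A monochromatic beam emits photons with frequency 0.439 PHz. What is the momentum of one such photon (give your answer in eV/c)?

1.82 eV/c

First convert: f = 0.439 PHz = 4.39e14 Hz.
The photon relation is p = hf/c, giving p = 9.703e-28 kg·m/s.
Converting to eV/c: p = 1.816 eV/c ≈ 1.82 eV/c.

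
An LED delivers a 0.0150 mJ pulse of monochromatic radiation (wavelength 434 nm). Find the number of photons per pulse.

3.28 × 10^13 photons

Per-photon energy: E = 4.577 × 10^-19 J (from wavelength = 434 nm).
N = E_total / E_photon = 1.50 × 10^-5 J / 4.577 × 10^-19 J = 3.28 × 10^13.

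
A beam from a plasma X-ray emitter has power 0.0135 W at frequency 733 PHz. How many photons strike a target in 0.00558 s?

Total energy: E_total = P·t = 0.0135 × 0.00558 = 7.533·10^-5 J.
Per-photon energy: E = 4.857·10^-16 J.
N = E_total / E_photon = 1.55·10^11.

1.55·10^11 photons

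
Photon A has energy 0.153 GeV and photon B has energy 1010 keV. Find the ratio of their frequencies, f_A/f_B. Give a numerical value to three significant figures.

151

f_A = 3.700 × 10^22 Hz (from energy = 0.153 GeV, via f = E/h).
f_B = 2.442 × 10^20 Hz (from energy = 1010 keV, via f = E/h).
Ratio = 3.700 × 10^22 / 2.442 × 10^20 = 151.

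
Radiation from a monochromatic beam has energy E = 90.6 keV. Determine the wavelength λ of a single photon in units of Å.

Use h = 6.62607015 × 10^-34 J·s, c = 2.99792458 × 10^8 m/s, 1 eV = 1.602176634 × 10^-19 J.
In SI units: E = 90.6 keV = 1.4516 × 10^-14 J.
For a photon λ = hc/E, so λ = 1.368 × 10^-11 m.
Converting to Å: λ = 0.1368 Å ≈ 0.137 Å.

0.137 Å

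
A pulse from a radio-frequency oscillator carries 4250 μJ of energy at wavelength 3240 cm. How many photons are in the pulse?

6.93e23 photons

Per-photon energy: E = 6.131e-27 J (from wavelength = 3240 cm).
N = E_total / E_photon = 0.00425 J / 6.131e-27 J = 6.93e23.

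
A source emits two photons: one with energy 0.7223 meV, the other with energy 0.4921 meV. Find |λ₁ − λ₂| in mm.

Using λ = hc/E: λ₁ = 0.0017165 m, λ₂ = 0.0025195 m.
|Δλ| = |0.0017165 − 0.0025195| = 8.03e-4 m = 0.803 mm.

0.803 mm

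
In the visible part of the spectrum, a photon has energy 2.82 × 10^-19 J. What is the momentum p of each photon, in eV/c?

1.76 eV/c

Take c = 2.99792458 × 10^8 m/s, 1 eV = 1.602176634 × 10^-19 J.
Since p = E/c for a photon, p = 9.407 × 10^-28 kg·m/s.
Converting to eV/c: p = 1.760 eV/c ≈ 1.76 eV/c.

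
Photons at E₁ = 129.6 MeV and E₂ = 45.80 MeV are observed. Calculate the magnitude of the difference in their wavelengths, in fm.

17.5 fm

Using λ = hc/E: λ₁ = 9.5667 × 10^-15 m, λ₂ = 2.7071 × 10^-14 m.
|Δλ| = |9.5667 × 10^-15 − 2.7071 × 10^-14| = 1.75 × 10^-14 m = 17.5 fm.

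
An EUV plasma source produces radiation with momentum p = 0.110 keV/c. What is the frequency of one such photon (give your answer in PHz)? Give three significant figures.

Take h = 6.62607015 × 10^-34 J·s, c = 2.99792458 × 10^8 m/s, 1 eV = 1.602176634 × 10^-19 J.
Convert to SI: p = 0.110 keV/c = 5.8787 × 10^-26 kg·m/s.
Since f = pc/h for a photon, f = 2.660 × 10^16 Hz.
Converting to PHz: f = 26.60 PHz ≈ 26.6 PHz.

26.6 PHz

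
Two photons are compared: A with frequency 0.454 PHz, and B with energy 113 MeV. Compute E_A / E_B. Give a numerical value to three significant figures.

E_A = 3.008·10^-19 J (from frequency = 0.454 PHz, via E = hf).
E_B = 1.810·10^-11 J (from energy = 113 MeV, via E given directly).
Ratio = 3.008·10^-19 / 1.810·10^-11 = 1.66·10^-8.

1.66·10^-8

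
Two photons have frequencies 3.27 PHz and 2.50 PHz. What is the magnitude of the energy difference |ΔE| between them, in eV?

3.18 eV

Using E = hf: E₁ = 2.167 × 10^-18 J, E₂ = 1.657 × 10^-18 J.
|ΔE| = |2.167 × 10^-18 − 1.657 × 10^-18| = 5.10 × 10^-19 J = 3.18 eV.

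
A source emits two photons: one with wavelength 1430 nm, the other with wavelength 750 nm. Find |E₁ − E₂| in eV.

0.786 eV

Using E = hc/λ: E₁ = 1.389 × 10^-19 J, E₂ = 2.649 × 10^-19 J.
|ΔE| = |1.389 × 10^-19 − 2.649 × 10^-19| = 1.26 × 10^-19 J = 0.786 eV.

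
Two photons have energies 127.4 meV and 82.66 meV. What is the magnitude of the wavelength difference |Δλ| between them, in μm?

5.27 μm

Using λ = hc/E: λ₁ = 9.7319 × 10^-6 m, λ₂ = 1.4999 × 10^-5 m.
|Δλ| = |9.7319 × 10^-6 − 1.4999 × 10^-5| = 5.27 × 10^-6 m = 5.27 μm.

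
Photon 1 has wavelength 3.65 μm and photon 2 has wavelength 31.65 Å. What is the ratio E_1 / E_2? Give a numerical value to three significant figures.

8.67e-4

E_1 = 5.442e-20 J (from wavelength = 3.65 μm, via E = hc/λ).
E_2 = 6.276e-17 J (from wavelength = 31.65 Å, via E = hc/λ).
Ratio = 5.442e-20 / 6.276e-17 = 8.67e-4.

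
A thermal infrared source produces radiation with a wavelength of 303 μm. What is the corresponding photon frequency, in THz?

(c = 2.99792458e8 m/s.)
Convert to SI: λ = 303 μm = 3.03e-4 m.
The photon relation is f = c/λ, giving f = 9.894e11 Hz.
Converting to THz: f = 0.9894 THz ≈ 0.989 THz.

0.989 THz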